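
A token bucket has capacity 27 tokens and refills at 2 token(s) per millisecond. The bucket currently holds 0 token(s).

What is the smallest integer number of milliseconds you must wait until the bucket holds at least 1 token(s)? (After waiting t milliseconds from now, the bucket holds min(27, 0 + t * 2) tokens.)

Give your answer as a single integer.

Answer: 1

Derivation:
Need 0 + t * 2 >= 1, so t >= 1/2.
Smallest integer t = ceil(1/2) = 1.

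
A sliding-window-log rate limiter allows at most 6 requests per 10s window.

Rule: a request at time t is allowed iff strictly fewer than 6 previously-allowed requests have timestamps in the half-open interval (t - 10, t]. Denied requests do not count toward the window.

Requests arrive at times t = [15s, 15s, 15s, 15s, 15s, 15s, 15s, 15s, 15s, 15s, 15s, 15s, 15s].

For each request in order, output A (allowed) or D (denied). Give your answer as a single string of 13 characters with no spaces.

Tracking allowed requests in the window:
  req#1 t=15s: ALLOW
  req#2 t=15s: ALLOW
  req#3 t=15s: ALLOW
  req#4 t=15s: ALLOW
  req#5 t=15s: ALLOW
  req#6 t=15s: ALLOW
  req#7 t=15s: DENY
  req#8 t=15s: DENY
  req#9 t=15s: DENY
  req#10 t=15s: DENY
  req#11 t=15s: DENY
  req#12 t=15s: DENY
  req#13 t=15s: DENY

Answer: AAAAAADDDDDDD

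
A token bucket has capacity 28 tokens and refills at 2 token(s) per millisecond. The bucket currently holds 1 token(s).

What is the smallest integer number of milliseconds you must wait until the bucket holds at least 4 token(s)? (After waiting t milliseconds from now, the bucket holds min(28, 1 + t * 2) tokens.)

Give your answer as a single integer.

Answer: 2

Derivation:
Need 1 + t * 2 >= 4, so t >= 3/2.
Smallest integer t = ceil(3/2) = 2.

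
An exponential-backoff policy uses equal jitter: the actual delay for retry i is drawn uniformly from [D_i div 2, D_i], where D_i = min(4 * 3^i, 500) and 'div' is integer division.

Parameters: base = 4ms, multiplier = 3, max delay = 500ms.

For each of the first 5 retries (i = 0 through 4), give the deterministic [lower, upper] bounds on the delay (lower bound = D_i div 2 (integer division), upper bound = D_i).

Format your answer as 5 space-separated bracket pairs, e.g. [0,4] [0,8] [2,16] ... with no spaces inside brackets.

Answer: [2,4] [6,12] [18,36] [54,108] [162,324]

Derivation:
Computing bounds per retry:
  i=0: D_i=min(4*3^0,500)=4, bounds=[2,4]
  i=1: D_i=min(4*3^1,500)=12, bounds=[6,12]
  i=2: D_i=min(4*3^2,500)=36, bounds=[18,36]
  i=3: D_i=min(4*3^3,500)=108, bounds=[54,108]
  i=4: D_i=min(4*3^4,500)=324, bounds=[162,324]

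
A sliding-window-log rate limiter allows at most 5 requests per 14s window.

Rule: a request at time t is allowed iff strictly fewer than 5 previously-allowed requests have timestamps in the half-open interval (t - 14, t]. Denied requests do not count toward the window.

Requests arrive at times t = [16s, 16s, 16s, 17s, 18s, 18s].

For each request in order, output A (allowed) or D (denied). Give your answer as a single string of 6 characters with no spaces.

Tracking allowed requests in the window:
  req#1 t=16s: ALLOW
  req#2 t=16s: ALLOW
  req#3 t=16s: ALLOW
  req#4 t=17s: ALLOW
  req#5 t=18s: ALLOW
  req#6 t=18s: DENY

Answer: AAAAAD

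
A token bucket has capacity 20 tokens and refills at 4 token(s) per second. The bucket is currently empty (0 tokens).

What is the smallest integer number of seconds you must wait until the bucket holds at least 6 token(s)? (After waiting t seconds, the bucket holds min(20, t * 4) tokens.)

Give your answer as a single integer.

Need t * 4 >= 6, so t >= 6/4.
Smallest integer t = ceil(6/4) = 2.

Answer: 2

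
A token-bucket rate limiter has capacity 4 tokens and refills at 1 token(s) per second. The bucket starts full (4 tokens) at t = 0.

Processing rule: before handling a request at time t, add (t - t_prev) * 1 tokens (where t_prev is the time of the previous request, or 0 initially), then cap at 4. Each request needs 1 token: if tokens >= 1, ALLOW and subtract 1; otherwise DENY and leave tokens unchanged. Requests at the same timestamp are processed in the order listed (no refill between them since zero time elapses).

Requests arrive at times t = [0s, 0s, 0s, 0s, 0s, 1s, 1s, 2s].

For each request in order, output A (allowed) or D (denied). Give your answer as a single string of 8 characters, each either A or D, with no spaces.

Answer: AAAADADA

Derivation:
Simulating step by step:
  req#1 t=0s: ALLOW
  req#2 t=0s: ALLOW
  req#3 t=0s: ALLOW
  req#4 t=0s: ALLOW
  req#5 t=0s: DENY
  req#6 t=1s: ALLOW
  req#7 t=1s: DENY
  req#8 t=2s: ALLOW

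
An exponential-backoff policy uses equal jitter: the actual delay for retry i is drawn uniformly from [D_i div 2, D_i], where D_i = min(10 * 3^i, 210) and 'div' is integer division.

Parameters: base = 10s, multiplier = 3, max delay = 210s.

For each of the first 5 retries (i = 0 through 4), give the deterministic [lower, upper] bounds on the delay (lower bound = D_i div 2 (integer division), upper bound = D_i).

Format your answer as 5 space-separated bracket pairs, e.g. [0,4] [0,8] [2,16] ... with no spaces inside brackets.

Computing bounds per retry:
  i=0: D_i=min(10*3^0,210)=10, bounds=[5,10]
  i=1: D_i=min(10*3^1,210)=30, bounds=[15,30]
  i=2: D_i=min(10*3^2,210)=90, bounds=[45,90]
  i=3: D_i=min(10*3^3,210)=210, bounds=[105,210]
  i=4: D_i=min(10*3^4,210)=210, bounds=[105,210]

Answer: [5,10] [15,30] [45,90] [105,210] [105,210]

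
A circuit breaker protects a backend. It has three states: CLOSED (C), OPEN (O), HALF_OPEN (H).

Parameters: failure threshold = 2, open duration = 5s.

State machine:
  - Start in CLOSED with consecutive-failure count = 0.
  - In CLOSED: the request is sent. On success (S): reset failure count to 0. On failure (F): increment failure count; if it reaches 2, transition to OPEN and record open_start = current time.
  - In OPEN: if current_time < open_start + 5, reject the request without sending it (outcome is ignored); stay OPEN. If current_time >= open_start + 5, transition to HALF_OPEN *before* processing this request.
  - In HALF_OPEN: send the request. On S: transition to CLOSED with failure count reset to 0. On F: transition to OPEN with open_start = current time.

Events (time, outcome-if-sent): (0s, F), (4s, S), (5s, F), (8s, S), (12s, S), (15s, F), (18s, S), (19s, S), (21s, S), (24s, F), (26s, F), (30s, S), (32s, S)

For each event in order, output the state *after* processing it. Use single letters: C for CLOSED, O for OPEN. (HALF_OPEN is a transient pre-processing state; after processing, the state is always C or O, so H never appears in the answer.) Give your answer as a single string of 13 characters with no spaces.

Answer: CCCCCCCCCCOOC

Derivation:
State after each event:
  event#1 t=0s outcome=F: state=CLOSED
  event#2 t=4s outcome=S: state=CLOSED
  event#3 t=5s outcome=F: state=CLOSED
  event#4 t=8s outcome=S: state=CLOSED
  event#5 t=12s outcome=S: state=CLOSED
  event#6 t=15s outcome=F: state=CLOSED
  event#7 t=18s outcome=S: state=CLOSED
  event#8 t=19s outcome=S: state=CLOSED
  event#9 t=21s outcome=S: state=CLOSED
  event#10 t=24s outcome=F: state=CLOSED
  event#11 t=26s outcome=F: state=OPEN
  event#12 t=30s outcome=S: state=OPEN
  event#13 t=32s outcome=S: state=CLOSED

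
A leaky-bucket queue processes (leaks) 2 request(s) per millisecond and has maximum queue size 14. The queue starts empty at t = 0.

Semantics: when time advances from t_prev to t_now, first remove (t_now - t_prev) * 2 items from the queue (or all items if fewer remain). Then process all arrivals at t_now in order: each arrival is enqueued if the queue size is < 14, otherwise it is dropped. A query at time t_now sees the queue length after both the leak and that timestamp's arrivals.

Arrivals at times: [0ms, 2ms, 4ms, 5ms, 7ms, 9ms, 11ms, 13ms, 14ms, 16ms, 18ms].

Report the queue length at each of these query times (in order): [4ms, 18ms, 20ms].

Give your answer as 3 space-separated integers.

Queue lengths at query times:
  query t=4ms: backlog = 1
  query t=18ms: backlog = 1
  query t=20ms: backlog = 0

Answer: 1 1 0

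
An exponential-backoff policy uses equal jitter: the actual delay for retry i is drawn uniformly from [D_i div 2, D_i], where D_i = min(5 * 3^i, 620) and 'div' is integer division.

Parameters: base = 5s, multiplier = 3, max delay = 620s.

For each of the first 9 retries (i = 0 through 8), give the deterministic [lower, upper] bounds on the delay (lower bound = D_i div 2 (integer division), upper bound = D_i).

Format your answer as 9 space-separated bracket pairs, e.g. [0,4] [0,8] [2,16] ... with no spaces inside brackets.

Answer: [2,5] [7,15] [22,45] [67,135] [202,405] [310,620] [310,620] [310,620] [310,620]

Derivation:
Computing bounds per retry:
  i=0: D_i=min(5*3^0,620)=5, bounds=[2,5]
  i=1: D_i=min(5*3^1,620)=15, bounds=[7,15]
  i=2: D_i=min(5*3^2,620)=45, bounds=[22,45]
  i=3: D_i=min(5*3^3,620)=135, bounds=[67,135]
  i=4: D_i=min(5*3^4,620)=405, bounds=[202,405]
  i=5: D_i=min(5*3^5,620)=620, bounds=[310,620]
  i=6: D_i=min(5*3^6,620)=620, bounds=[310,620]
  i=7: D_i=min(5*3^7,620)=620, bounds=[310,620]
  i=8: D_i=min(5*3^8,620)=620, bounds=[310,620]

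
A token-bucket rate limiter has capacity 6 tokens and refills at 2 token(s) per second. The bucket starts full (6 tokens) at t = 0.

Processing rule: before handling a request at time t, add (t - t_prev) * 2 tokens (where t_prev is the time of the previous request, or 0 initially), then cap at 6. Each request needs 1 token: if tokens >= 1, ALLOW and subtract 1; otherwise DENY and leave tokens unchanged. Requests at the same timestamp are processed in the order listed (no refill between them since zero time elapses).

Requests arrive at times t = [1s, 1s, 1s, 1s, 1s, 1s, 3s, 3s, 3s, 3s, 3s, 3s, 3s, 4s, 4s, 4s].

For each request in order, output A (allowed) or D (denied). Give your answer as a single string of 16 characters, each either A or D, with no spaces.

Answer: AAAAAAAAAADDDAAD

Derivation:
Simulating step by step:
  req#1 t=1s: ALLOW
  req#2 t=1s: ALLOW
  req#3 t=1s: ALLOW
  req#4 t=1s: ALLOW
  req#5 t=1s: ALLOW
  req#6 t=1s: ALLOW
  req#7 t=3s: ALLOW
  req#8 t=3s: ALLOW
  req#9 t=3s: ALLOW
  req#10 t=3s: ALLOW
  req#11 t=3s: DENY
  req#12 t=3s: DENY
  req#13 t=3s: DENY
  req#14 t=4s: ALLOW
  req#15 t=4s: ALLOW
  req#16 t=4s: DENY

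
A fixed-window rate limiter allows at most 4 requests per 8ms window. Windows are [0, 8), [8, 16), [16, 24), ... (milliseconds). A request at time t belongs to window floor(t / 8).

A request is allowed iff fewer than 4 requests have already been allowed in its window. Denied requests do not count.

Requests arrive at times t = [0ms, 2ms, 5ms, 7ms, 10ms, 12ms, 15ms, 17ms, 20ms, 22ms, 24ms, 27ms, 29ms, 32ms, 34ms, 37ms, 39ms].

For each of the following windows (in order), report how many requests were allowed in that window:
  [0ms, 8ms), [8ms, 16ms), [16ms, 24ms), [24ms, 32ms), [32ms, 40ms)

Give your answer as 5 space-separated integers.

Answer: 4 3 3 3 4

Derivation:
Processing requests:
  req#1 t=0ms (window 0): ALLOW
  req#2 t=2ms (window 0): ALLOW
  req#3 t=5ms (window 0): ALLOW
  req#4 t=7ms (window 0): ALLOW
  req#5 t=10ms (window 1): ALLOW
  req#6 t=12ms (window 1): ALLOW
  req#7 t=15ms (window 1): ALLOW
  req#8 t=17ms (window 2): ALLOW
  req#9 t=20ms (window 2): ALLOW
  req#10 t=22ms (window 2): ALLOW
  req#11 t=24ms (window 3): ALLOW
  req#12 t=27ms (window 3): ALLOW
  req#13 t=29ms (window 3): ALLOW
  req#14 t=32ms (window 4): ALLOW
  req#15 t=34ms (window 4): ALLOW
  req#16 t=37ms (window 4): ALLOW
  req#17 t=39ms (window 4): ALLOW

Allowed counts by window: 4 3 3 3 4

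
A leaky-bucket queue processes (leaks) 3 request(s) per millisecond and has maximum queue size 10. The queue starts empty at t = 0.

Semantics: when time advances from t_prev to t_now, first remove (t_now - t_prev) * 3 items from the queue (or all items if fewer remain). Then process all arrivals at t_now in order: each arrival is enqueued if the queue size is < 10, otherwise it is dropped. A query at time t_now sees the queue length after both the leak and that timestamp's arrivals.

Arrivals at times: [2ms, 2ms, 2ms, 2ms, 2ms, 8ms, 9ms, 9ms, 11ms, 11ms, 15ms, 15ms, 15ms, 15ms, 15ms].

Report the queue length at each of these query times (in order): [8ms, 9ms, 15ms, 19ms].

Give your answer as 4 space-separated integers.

Queue lengths at query times:
  query t=8ms: backlog = 1
  query t=9ms: backlog = 2
  query t=15ms: backlog = 5
  query t=19ms: backlog = 0

Answer: 1 2 5 0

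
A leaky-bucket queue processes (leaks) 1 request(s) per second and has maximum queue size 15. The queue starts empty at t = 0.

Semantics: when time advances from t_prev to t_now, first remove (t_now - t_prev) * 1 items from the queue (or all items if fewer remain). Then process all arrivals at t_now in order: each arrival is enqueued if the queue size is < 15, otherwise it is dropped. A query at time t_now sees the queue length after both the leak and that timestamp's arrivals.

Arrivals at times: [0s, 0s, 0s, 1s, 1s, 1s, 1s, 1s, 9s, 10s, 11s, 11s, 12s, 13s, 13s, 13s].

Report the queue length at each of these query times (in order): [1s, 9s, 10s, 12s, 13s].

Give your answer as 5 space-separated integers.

Queue lengths at query times:
  query t=1s: backlog = 7
  query t=9s: backlog = 1
  query t=10s: backlog = 1
  query t=12s: backlog = 2
  query t=13s: backlog = 4

Answer: 7 1 1 2 4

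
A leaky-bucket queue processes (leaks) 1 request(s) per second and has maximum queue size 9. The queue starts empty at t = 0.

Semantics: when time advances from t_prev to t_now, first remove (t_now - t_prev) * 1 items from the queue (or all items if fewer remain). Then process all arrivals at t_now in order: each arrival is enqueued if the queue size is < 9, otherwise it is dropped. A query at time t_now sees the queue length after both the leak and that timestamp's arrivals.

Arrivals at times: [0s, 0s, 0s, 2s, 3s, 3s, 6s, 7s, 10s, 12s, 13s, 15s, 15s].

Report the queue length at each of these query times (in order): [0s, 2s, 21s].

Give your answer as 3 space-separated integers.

Answer: 3 2 0

Derivation:
Queue lengths at query times:
  query t=0s: backlog = 3
  query t=2s: backlog = 2
  query t=21s: backlog = 0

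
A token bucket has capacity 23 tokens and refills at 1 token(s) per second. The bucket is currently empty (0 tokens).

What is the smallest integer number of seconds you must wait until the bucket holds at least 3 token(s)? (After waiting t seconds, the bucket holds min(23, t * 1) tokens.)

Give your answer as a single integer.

Need t * 1 >= 3, so t >= 3/1.
Smallest integer t = ceil(3/1) = 3.

Answer: 3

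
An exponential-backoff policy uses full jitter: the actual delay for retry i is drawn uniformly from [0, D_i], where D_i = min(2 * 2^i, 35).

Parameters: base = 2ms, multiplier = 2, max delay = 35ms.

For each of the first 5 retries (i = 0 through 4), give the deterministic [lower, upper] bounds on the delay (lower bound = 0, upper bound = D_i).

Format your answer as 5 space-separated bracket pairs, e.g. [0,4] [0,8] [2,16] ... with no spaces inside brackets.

Answer: [0,2] [0,4] [0,8] [0,16] [0,32]

Derivation:
Computing bounds per retry:
  i=0: D_i=min(2*2^0,35)=2, bounds=[0,2]
  i=1: D_i=min(2*2^1,35)=4, bounds=[0,4]
  i=2: D_i=min(2*2^2,35)=8, bounds=[0,8]
  i=3: D_i=min(2*2^3,35)=16, bounds=[0,16]
  i=4: D_i=min(2*2^4,35)=32, bounds=[0,32]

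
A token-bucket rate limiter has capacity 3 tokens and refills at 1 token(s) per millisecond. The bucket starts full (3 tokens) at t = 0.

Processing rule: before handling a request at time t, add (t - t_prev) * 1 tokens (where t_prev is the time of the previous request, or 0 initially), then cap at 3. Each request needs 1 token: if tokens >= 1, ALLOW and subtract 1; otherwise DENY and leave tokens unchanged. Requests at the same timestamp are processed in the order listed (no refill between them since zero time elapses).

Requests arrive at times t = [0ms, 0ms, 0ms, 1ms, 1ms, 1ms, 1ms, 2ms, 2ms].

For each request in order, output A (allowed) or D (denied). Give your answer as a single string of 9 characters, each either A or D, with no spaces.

Answer: AAAADDDAD

Derivation:
Simulating step by step:
  req#1 t=0ms: ALLOW
  req#2 t=0ms: ALLOW
  req#3 t=0ms: ALLOW
  req#4 t=1ms: ALLOW
  req#5 t=1ms: DENY
  req#6 t=1ms: DENY
  req#7 t=1ms: DENY
  req#8 t=2ms: ALLOW
  req#9 t=2ms: DENY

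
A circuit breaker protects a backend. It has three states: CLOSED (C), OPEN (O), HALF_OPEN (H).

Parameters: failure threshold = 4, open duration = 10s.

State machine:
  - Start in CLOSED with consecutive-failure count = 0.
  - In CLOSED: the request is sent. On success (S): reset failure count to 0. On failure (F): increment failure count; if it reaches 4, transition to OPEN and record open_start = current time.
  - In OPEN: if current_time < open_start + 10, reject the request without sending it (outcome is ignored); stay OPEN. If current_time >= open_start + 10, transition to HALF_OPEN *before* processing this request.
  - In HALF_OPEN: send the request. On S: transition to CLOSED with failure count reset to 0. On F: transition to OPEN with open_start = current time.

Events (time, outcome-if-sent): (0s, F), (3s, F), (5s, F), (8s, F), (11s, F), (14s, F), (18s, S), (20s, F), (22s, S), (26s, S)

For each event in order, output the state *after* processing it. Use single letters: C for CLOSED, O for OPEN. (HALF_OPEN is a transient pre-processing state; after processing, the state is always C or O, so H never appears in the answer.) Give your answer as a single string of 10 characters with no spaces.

Answer: CCCOOOCCCC

Derivation:
State after each event:
  event#1 t=0s outcome=F: state=CLOSED
  event#2 t=3s outcome=F: state=CLOSED
  event#3 t=5s outcome=F: state=CLOSED
  event#4 t=8s outcome=F: state=OPEN
  event#5 t=11s outcome=F: state=OPEN
  event#6 t=14s outcome=F: state=OPEN
  event#7 t=18s outcome=S: state=CLOSED
  event#8 t=20s outcome=F: state=CLOSED
  event#9 t=22s outcome=S: state=CLOSED
  event#10 t=26s outcome=S: state=CLOSED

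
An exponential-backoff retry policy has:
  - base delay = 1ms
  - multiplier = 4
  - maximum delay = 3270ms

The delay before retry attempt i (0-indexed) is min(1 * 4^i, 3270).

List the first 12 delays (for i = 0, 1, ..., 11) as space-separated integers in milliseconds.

Answer: 1 4 16 64 256 1024 3270 3270 3270 3270 3270 3270

Derivation:
Computing each delay:
  i=0: min(1*4^0, 3270) = 1
  i=1: min(1*4^1, 3270) = 4
  i=2: min(1*4^2, 3270) = 16
  i=3: min(1*4^3, 3270) = 64
  i=4: min(1*4^4, 3270) = 256
  i=5: min(1*4^5, 3270) = 1024
  i=6: min(1*4^6, 3270) = 3270
  i=7: min(1*4^7, 3270) = 3270
  i=8: min(1*4^8, 3270) = 3270
  i=9: min(1*4^9, 3270) = 3270
  i=10: min(1*4^10, 3270) = 3270
  i=11: min(1*4^11, 3270) = 3270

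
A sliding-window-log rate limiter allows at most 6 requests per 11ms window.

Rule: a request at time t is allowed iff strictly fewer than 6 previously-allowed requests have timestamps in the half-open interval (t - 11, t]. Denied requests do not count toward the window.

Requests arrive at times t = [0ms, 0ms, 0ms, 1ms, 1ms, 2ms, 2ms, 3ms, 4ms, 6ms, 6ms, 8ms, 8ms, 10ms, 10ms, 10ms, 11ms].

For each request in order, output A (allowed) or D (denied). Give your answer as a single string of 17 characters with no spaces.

Answer: AAAAAADDDDDDDDDDA

Derivation:
Tracking allowed requests in the window:
  req#1 t=0ms: ALLOW
  req#2 t=0ms: ALLOW
  req#3 t=0ms: ALLOW
  req#4 t=1ms: ALLOW
  req#5 t=1ms: ALLOW
  req#6 t=2ms: ALLOW
  req#7 t=2ms: DENY
  req#8 t=3ms: DENY
  req#9 t=4ms: DENY
  req#10 t=6ms: DENY
  req#11 t=6ms: DENY
  req#12 t=8ms: DENY
  req#13 t=8ms: DENY
  req#14 t=10ms: DENY
  req#15 t=10ms: DENY
  req#16 t=10ms: DENY
  req#17 t=11ms: ALLOW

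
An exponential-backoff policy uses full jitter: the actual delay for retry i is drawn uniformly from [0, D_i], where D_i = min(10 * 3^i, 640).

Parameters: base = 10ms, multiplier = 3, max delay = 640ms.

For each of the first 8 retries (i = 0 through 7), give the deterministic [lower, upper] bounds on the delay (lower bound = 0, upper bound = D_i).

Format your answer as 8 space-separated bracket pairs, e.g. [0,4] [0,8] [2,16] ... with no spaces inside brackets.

Computing bounds per retry:
  i=0: D_i=min(10*3^0,640)=10, bounds=[0,10]
  i=1: D_i=min(10*3^1,640)=30, bounds=[0,30]
  i=2: D_i=min(10*3^2,640)=90, bounds=[0,90]
  i=3: D_i=min(10*3^3,640)=270, bounds=[0,270]
  i=4: D_i=min(10*3^4,640)=640, bounds=[0,640]
  i=5: D_i=min(10*3^5,640)=640, bounds=[0,640]
  i=6: D_i=min(10*3^6,640)=640, bounds=[0,640]
  i=7: D_i=min(10*3^7,640)=640, bounds=[0,640]

Answer: [0,10] [0,30] [0,90] [0,270] [0,640] [0,640] [0,640] [0,640]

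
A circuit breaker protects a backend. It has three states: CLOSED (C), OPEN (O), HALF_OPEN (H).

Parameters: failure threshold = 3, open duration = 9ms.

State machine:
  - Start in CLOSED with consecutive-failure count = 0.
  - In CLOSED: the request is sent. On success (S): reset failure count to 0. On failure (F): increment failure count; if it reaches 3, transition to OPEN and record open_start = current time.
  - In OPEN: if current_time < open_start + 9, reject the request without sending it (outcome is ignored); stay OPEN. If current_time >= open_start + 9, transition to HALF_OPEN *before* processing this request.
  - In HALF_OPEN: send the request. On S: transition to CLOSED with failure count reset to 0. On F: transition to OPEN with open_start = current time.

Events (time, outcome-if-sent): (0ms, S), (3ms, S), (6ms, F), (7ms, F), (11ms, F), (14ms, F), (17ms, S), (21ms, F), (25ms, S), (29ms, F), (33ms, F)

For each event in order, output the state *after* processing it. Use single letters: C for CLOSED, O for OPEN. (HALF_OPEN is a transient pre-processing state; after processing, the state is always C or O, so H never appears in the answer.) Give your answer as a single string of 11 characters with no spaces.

State after each event:
  event#1 t=0ms outcome=S: state=CLOSED
  event#2 t=3ms outcome=S: state=CLOSED
  event#3 t=6ms outcome=F: state=CLOSED
  event#4 t=7ms outcome=F: state=CLOSED
  event#5 t=11ms outcome=F: state=OPEN
  event#6 t=14ms outcome=F: state=OPEN
  event#7 t=17ms outcome=S: state=OPEN
  event#8 t=21ms outcome=F: state=OPEN
  event#9 t=25ms outcome=S: state=OPEN
  event#10 t=29ms outcome=F: state=OPEN
  event#11 t=33ms outcome=F: state=OPEN

Answer: CCCCOOOOOOO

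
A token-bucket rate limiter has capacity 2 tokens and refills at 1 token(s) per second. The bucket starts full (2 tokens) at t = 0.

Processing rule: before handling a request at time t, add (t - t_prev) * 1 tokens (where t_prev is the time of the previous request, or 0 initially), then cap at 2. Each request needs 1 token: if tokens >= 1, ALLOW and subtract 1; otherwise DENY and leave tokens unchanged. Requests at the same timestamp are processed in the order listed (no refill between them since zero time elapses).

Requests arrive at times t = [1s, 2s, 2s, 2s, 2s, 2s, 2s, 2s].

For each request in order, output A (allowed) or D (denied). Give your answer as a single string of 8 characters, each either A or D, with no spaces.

Simulating step by step:
  req#1 t=1s: ALLOW
  req#2 t=2s: ALLOW
  req#3 t=2s: ALLOW
  req#4 t=2s: DENY
  req#5 t=2s: DENY
  req#6 t=2s: DENY
  req#7 t=2s: DENY
  req#8 t=2s: DENY

Answer: AAADDDDD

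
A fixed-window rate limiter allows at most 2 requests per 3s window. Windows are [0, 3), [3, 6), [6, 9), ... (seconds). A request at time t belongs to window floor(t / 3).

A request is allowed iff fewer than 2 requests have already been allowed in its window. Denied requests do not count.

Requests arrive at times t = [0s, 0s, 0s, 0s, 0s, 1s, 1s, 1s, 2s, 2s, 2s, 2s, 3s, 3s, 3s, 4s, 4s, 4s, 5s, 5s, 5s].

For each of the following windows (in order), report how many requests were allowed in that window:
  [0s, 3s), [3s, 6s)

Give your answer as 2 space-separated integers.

Answer: 2 2

Derivation:
Processing requests:
  req#1 t=0s (window 0): ALLOW
  req#2 t=0s (window 0): ALLOW
  req#3 t=0s (window 0): DENY
  req#4 t=0s (window 0): DENY
  req#5 t=0s (window 0): DENY
  req#6 t=1s (window 0): DENY
  req#7 t=1s (window 0): DENY
  req#8 t=1s (window 0): DENY
  req#9 t=2s (window 0): DENY
  req#10 t=2s (window 0): DENY
  req#11 t=2s (window 0): DENY
  req#12 t=2s (window 0): DENY
  req#13 t=3s (window 1): ALLOW
  req#14 t=3s (window 1): ALLOW
  req#15 t=3s (window 1): DENY
  req#16 t=4s (window 1): DENY
  req#17 t=4s (window 1): DENY
  req#18 t=4s (window 1): DENY
  req#19 t=5s (window 1): DENY
  req#20 t=5s (window 1): DENY
  req#21 t=5s (window 1): DENY

Allowed counts by window: 2 2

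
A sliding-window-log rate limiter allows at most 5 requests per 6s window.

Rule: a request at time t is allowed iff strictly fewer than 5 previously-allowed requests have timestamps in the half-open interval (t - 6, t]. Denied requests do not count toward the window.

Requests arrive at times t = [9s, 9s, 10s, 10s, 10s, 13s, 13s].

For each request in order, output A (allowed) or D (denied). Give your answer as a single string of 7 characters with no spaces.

Tracking allowed requests in the window:
  req#1 t=9s: ALLOW
  req#2 t=9s: ALLOW
  req#3 t=10s: ALLOW
  req#4 t=10s: ALLOW
  req#5 t=10s: ALLOW
  req#6 t=13s: DENY
  req#7 t=13s: DENY

Answer: AAAAADD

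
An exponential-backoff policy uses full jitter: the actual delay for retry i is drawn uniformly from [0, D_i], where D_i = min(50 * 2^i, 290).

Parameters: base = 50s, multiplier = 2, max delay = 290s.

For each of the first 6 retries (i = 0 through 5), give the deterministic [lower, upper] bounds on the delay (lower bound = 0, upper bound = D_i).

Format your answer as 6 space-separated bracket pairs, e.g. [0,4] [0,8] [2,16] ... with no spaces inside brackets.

Computing bounds per retry:
  i=0: D_i=min(50*2^0,290)=50, bounds=[0,50]
  i=1: D_i=min(50*2^1,290)=100, bounds=[0,100]
  i=2: D_i=min(50*2^2,290)=200, bounds=[0,200]
  i=3: D_i=min(50*2^3,290)=290, bounds=[0,290]
  i=4: D_i=min(50*2^4,290)=290, bounds=[0,290]
  i=5: D_i=min(50*2^5,290)=290, bounds=[0,290]

Answer: [0,50] [0,100] [0,200] [0,290] [0,290] [0,290]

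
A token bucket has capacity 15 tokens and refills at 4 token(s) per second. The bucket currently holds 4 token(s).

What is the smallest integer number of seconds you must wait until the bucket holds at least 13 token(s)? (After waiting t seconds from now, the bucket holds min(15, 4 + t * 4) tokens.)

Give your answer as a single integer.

Answer: 3

Derivation:
Need 4 + t * 4 >= 13, so t >= 9/4.
Smallest integer t = ceil(9/4) = 3.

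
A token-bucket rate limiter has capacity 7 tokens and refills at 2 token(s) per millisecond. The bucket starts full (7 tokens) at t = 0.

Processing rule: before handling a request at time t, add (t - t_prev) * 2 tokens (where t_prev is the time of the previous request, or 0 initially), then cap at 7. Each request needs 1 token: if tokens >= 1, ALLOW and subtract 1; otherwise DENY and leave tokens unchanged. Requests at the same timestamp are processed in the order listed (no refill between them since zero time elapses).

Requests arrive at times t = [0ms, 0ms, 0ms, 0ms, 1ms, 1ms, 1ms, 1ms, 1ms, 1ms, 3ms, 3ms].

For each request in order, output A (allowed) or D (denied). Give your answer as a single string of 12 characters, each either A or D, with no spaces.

Simulating step by step:
  req#1 t=0ms: ALLOW
  req#2 t=0ms: ALLOW
  req#3 t=0ms: ALLOW
  req#4 t=0ms: ALLOW
  req#5 t=1ms: ALLOW
  req#6 t=1ms: ALLOW
  req#7 t=1ms: ALLOW
  req#8 t=1ms: ALLOW
  req#9 t=1ms: ALLOW
  req#10 t=1ms: DENY
  req#11 t=3ms: ALLOW
  req#12 t=3ms: ALLOW

Answer: AAAAAAAAADAA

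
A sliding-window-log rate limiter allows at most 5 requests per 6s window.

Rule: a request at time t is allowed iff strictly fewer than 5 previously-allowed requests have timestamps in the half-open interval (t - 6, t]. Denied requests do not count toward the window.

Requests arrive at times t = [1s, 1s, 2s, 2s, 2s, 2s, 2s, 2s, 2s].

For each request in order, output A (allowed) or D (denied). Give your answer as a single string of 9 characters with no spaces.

Answer: AAAAADDDD

Derivation:
Tracking allowed requests in the window:
  req#1 t=1s: ALLOW
  req#2 t=1s: ALLOW
  req#3 t=2s: ALLOW
  req#4 t=2s: ALLOW
  req#5 t=2s: ALLOW
  req#6 t=2s: DENY
  req#7 t=2s: DENY
  req#8 t=2s: DENY
  req#9 t=2s: DENY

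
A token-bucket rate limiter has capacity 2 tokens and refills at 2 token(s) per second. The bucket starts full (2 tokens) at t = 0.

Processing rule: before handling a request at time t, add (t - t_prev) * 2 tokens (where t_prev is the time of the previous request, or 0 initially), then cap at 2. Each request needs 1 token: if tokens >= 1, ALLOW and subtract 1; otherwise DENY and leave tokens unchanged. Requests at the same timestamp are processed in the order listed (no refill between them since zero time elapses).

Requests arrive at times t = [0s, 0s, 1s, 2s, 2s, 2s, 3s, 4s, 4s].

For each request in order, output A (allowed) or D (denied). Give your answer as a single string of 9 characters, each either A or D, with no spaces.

Simulating step by step:
  req#1 t=0s: ALLOW
  req#2 t=0s: ALLOW
  req#3 t=1s: ALLOW
  req#4 t=2s: ALLOW
  req#5 t=2s: ALLOW
  req#6 t=2s: DENY
  req#7 t=3s: ALLOW
  req#8 t=4s: ALLOW
  req#9 t=4s: ALLOW

Answer: AAAAADAAA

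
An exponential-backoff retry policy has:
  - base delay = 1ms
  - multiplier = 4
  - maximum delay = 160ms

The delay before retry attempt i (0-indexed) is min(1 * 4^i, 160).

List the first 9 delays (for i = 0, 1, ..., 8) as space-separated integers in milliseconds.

Computing each delay:
  i=0: min(1*4^0, 160) = 1
  i=1: min(1*4^1, 160) = 4
  i=2: min(1*4^2, 160) = 16
  i=3: min(1*4^3, 160) = 64
  i=4: min(1*4^4, 160) = 160
  i=5: min(1*4^5, 160) = 160
  i=6: min(1*4^6, 160) = 160
  i=7: min(1*4^7, 160) = 160
  i=8: min(1*4^8, 160) = 160

Answer: 1 4 16 64 160 160 160 160 160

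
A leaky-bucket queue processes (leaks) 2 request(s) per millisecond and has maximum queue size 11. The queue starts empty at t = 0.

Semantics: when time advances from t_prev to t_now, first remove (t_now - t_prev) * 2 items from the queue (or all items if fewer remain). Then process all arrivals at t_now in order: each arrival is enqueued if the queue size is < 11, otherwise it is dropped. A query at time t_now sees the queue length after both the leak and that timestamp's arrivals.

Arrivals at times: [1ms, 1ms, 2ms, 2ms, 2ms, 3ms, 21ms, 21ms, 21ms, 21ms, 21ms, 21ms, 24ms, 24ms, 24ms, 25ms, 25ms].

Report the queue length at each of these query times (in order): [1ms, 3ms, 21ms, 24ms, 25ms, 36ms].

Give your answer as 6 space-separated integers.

Queue lengths at query times:
  query t=1ms: backlog = 2
  query t=3ms: backlog = 2
  query t=21ms: backlog = 6
  query t=24ms: backlog = 3
  query t=25ms: backlog = 3
  query t=36ms: backlog = 0

Answer: 2 2 6 3 3 0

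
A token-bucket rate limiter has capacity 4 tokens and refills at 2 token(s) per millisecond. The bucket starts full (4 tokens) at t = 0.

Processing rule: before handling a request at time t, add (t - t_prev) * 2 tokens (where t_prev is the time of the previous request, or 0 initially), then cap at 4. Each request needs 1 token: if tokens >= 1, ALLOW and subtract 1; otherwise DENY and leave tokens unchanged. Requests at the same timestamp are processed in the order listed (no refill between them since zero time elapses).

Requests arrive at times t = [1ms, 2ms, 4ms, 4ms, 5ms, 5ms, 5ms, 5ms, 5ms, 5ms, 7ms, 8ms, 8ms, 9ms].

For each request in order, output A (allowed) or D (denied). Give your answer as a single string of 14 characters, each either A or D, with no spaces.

Answer: AAAAAAAADDAAAA

Derivation:
Simulating step by step:
  req#1 t=1ms: ALLOW
  req#2 t=2ms: ALLOW
  req#3 t=4ms: ALLOW
  req#4 t=4ms: ALLOW
  req#5 t=5ms: ALLOW
  req#6 t=5ms: ALLOW
  req#7 t=5ms: ALLOW
  req#8 t=5ms: ALLOW
  req#9 t=5ms: DENY
  req#10 t=5ms: DENY
  req#11 t=7ms: ALLOW
  req#12 t=8ms: ALLOW
  req#13 t=8ms: ALLOW
  req#14 t=9ms: ALLOW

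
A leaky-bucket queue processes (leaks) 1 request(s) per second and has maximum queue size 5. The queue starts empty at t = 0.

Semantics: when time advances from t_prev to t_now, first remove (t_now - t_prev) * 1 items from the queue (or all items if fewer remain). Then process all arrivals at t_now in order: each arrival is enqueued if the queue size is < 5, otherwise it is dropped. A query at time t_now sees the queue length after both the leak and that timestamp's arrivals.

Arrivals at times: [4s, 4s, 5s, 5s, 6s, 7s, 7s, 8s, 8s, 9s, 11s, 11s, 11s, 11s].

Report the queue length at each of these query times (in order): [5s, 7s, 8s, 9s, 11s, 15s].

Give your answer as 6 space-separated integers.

Queue lengths at query times:
  query t=5s: backlog = 3
  query t=7s: backlog = 4
  query t=8s: backlog = 5
  query t=9s: backlog = 5
  query t=11s: backlog = 5
  query t=15s: backlog = 1

Answer: 3 4 5 5 5 1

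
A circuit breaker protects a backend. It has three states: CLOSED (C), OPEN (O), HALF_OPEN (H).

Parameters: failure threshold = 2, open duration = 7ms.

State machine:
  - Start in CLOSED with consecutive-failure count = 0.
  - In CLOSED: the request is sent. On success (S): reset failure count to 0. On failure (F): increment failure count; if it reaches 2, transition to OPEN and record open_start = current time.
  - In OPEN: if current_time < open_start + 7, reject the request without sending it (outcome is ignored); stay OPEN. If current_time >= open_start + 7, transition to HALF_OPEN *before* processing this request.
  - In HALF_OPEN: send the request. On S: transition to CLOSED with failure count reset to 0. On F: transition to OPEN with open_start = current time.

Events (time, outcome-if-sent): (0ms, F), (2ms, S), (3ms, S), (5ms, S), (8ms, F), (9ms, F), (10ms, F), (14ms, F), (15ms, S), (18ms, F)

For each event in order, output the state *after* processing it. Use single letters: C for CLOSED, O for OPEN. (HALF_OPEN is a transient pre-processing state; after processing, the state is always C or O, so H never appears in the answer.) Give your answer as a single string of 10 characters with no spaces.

Answer: CCCCCOOOOO

Derivation:
State after each event:
  event#1 t=0ms outcome=F: state=CLOSED
  event#2 t=2ms outcome=S: state=CLOSED
  event#3 t=3ms outcome=S: state=CLOSED
  event#4 t=5ms outcome=S: state=CLOSED
  event#5 t=8ms outcome=F: state=CLOSED
  event#6 t=9ms outcome=F: state=OPEN
  event#7 t=10ms outcome=F: state=OPEN
  event#8 t=14ms outcome=F: state=OPEN
  event#9 t=15ms outcome=S: state=OPEN
  event#10 t=18ms outcome=F: state=OPEN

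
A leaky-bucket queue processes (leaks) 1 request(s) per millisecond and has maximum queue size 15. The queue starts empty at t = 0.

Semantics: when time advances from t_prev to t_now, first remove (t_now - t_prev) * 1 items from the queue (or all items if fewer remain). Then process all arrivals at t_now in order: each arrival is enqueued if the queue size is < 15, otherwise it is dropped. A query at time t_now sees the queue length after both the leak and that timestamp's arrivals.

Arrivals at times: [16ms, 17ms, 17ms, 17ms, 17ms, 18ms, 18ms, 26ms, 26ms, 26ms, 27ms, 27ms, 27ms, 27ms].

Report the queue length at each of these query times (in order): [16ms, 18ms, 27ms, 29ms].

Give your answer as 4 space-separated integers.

Queue lengths at query times:
  query t=16ms: backlog = 1
  query t=18ms: backlog = 5
  query t=27ms: backlog = 6
  query t=29ms: backlog = 4

Answer: 1 5 6 4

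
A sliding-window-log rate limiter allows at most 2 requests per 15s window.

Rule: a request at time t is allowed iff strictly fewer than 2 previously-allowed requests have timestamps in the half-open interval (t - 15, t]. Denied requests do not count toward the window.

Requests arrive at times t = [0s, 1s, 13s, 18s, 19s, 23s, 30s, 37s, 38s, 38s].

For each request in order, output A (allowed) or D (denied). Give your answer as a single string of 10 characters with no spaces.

Answer: AADAADDAAD

Derivation:
Tracking allowed requests in the window:
  req#1 t=0s: ALLOW
  req#2 t=1s: ALLOW
  req#3 t=13s: DENY
  req#4 t=18s: ALLOW
  req#5 t=19s: ALLOW
  req#6 t=23s: DENY
  req#7 t=30s: DENY
  req#8 t=37s: ALLOW
  req#9 t=38s: ALLOW
  req#10 t=38s: DENY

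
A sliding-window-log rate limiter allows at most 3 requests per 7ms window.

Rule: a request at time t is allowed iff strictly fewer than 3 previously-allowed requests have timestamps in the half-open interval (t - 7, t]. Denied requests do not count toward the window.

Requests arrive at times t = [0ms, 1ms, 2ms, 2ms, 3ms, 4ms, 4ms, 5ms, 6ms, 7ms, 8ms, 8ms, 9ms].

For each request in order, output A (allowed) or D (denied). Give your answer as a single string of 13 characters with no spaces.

Tracking allowed requests in the window:
  req#1 t=0ms: ALLOW
  req#2 t=1ms: ALLOW
  req#3 t=2ms: ALLOW
  req#4 t=2ms: DENY
  req#5 t=3ms: DENY
  req#6 t=4ms: DENY
  req#7 t=4ms: DENY
  req#8 t=5ms: DENY
  req#9 t=6ms: DENY
  req#10 t=7ms: ALLOW
  req#11 t=8ms: ALLOW
  req#12 t=8ms: DENY
  req#13 t=9ms: ALLOW

Answer: AAADDDDDDAADA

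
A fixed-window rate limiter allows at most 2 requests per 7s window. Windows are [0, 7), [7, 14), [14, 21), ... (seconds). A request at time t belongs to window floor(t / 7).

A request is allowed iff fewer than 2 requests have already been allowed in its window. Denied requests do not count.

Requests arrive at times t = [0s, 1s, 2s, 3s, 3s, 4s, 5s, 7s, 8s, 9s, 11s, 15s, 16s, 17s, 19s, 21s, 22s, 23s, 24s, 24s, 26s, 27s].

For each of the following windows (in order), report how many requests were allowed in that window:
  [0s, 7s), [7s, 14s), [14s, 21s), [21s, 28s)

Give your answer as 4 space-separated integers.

Processing requests:
  req#1 t=0s (window 0): ALLOW
  req#2 t=1s (window 0): ALLOW
  req#3 t=2s (window 0): DENY
  req#4 t=3s (window 0): DENY
  req#5 t=3s (window 0): DENY
  req#6 t=4s (window 0): DENY
  req#7 t=5s (window 0): DENY
  req#8 t=7s (window 1): ALLOW
  req#9 t=8s (window 1): ALLOW
  req#10 t=9s (window 1): DENY
  req#11 t=11s (window 1): DENY
  req#12 t=15s (window 2): ALLOW
  req#13 t=16s (window 2): ALLOW
  req#14 t=17s (window 2): DENY
  req#15 t=19s (window 2): DENY
  req#16 t=21s (window 3): ALLOW
  req#17 t=22s (window 3): ALLOW
  req#18 t=23s (window 3): DENY
  req#19 t=24s (window 3): DENY
  req#20 t=24s (window 3): DENY
  req#21 t=26s (window 3): DENY
  req#22 t=27s (window 3): DENY

Allowed counts by window: 2 2 2 2

Answer: 2 2 2 2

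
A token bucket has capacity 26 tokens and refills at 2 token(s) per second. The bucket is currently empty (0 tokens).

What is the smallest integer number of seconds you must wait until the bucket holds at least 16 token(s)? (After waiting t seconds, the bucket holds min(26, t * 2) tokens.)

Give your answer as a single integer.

Need t * 2 >= 16, so t >= 16/2.
Smallest integer t = ceil(16/2) = 8.

Answer: 8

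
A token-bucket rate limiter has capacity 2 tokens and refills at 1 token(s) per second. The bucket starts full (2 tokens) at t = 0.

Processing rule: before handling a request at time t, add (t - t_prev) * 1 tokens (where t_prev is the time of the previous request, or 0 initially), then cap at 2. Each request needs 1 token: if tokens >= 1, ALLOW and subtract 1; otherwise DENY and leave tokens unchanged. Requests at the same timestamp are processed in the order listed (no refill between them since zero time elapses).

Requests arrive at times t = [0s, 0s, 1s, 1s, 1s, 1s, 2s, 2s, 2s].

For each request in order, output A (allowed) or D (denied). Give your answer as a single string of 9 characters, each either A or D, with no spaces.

Simulating step by step:
  req#1 t=0s: ALLOW
  req#2 t=0s: ALLOW
  req#3 t=1s: ALLOW
  req#4 t=1s: DENY
  req#5 t=1s: DENY
  req#6 t=1s: DENY
  req#7 t=2s: ALLOW
  req#8 t=2s: DENY
  req#9 t=2s: DENY

Answer: AAADDDADD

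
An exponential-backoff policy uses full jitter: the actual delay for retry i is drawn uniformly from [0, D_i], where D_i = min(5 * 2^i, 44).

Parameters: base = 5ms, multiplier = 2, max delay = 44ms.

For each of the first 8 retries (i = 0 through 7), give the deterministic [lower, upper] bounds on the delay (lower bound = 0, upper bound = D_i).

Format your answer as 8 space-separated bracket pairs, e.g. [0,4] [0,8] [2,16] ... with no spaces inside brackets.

Computing bounds per retry:
  i=0: D_i=min(5*2^0,44)=5, bounds=[0,5]
  i=1: D_i=min(5*2^1,44)=10, bounds=[0,10]
  i=2: D_i=min(5*2^2,44)=20, bounds=[0,20]
  i=3: D_i=min(5*2^3,44)=40, bounds=[0,40]
  i=4: D_i=min(5*2^4,44)=44, bounds=[0,44]
  i=5: D_i=min(5*2^5,44)=44, bounds=[0,44]
  i=6: D_i=min(5*2^6,44)=44, bounds=[0,44]
  i=7: D_i=min(5*2^7,44)=44, bounds=[0,44]

Answer: [0,5] [0,10] [0,20] [0,40] [0,44] [0,44] [0,44] [0,44]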